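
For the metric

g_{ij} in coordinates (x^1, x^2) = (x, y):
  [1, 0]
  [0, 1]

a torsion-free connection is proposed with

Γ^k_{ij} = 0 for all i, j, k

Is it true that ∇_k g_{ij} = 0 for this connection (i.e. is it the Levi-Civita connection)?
Using ∇_k g_{ij} = ∂_k g_{ij} - Γ^m_{ki} g_{mj} - Γ^m_{kj} g_{im}:
e.g. ∇_y g_{xx} = (0) - (0) - (0) = 0
Every component ∇_k g_{ij} vanishes: the connection is metric compatible.
Yes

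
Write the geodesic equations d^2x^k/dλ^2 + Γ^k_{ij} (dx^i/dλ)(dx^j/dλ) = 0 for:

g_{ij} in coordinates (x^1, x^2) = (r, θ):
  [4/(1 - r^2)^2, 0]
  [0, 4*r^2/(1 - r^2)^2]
Geodesic equation: d^2x^k/dλ^2 + Γ^k_{ij} (dx^i/dλ)(dx^j/dλ) = 0.
Non-zero Christoffel symbols:
Γ^r_{r r} = 2*r/(1 - r^2)
Γ^r_{θ θ} = (r^3 + r)/(r^2 - 1)
Γ^θ_{r θ} = (-r^2 - 1)/(r^3 - r)
Substituting (the symmetric pair Γ^k_{ij}, Γ^k_{ji} combines into a factor 2):
d^2r/dλ^2 + (2*r/(1 - r^2)) (dr/dλ)^2 + ((r^3 + r)/(r^2 - 1)) (dθ/dλ)^2 = 0
d^2θ/dλ^2 + ((-2*r^2 - 2)/(r^3 - r)) (dr/dλ)(dθ/dλ) = 0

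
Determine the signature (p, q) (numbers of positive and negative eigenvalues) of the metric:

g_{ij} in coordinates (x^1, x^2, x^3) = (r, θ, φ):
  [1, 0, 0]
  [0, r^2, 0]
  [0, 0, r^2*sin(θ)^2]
The metric is diagonal, so its eigenvalues are the diagonal entries: 1, r^2, r^2*sin(θ)^2 (at a generic point, where coordinate-dependent entries are positive).
3 positive, 0 negative.
(3, 0) - Riemannian (positive definite)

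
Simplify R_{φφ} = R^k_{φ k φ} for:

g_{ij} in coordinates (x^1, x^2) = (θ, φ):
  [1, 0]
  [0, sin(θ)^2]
Non-zero Christoffel symbols (Γ^k_{ij} = Γ^k_{ji}):
Γ^θ_{φ φ} = -sin(2*θ)/2
Γ^φ_{θ φ} = 1/tan(θ)
R^θ_{φ θ φ} = ∂_θ Γ^θ_{φ φ} - ∂_φ Γ^θ_{φ θ} + Γ^θ_{θ m} Γ^m_{φ φ} - Γ^θ_{φ m} Γ^m_{φ θ}
  = (-cos(2*θ)) - (0) + (0) - (-cos(θ)^2) = sin(θ)^2
R^φ_{φ φ φ} = 0 (a repeated index in an antisymmetric pair)
R_{φφ} = R^θ_{φ θ φ} + R^φ_{φ φ φ} = (sin(θ)^2) + (0) = sin(θ)^2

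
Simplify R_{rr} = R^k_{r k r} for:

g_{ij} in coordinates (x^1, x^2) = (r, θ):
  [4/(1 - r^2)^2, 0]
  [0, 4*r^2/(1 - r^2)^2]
Non-zero Christoffel symbols (Γ^k_{ij} = Γ^k_{ji}):
Γ^r_{r r} = 2*r/(1 - r^2)
Γ^r_{θ θ} = (r^3 + r)/(r^2 - 1)
Γ^θ_{r θ} = (-r^2 - 1)/(r^3 - r)
R^r_{r r r} = 0 (a repeated index in an antisymmetric pair)
R^θ_{r θ r} = ∂_θ Γ^θ_{r r} - ∂_r Γ^θ_{r θ} + Γ^θ_{θ m} Γ^m_{r r} - Γ^θ_{r m} Γ^m_{r θ}
  = (0) - ((r^4 + 4*r^2 - 1)/(r^3 - r)^2) + (2*(r^2 + 1)/(r^2 - 1)^2) - ((r^2 + 1)^2/(r^3 - r)^2) = -4/(r^2 - 1)^2
R_{rr} = R^r_{r r r} + R^θ_{r θ r} = (0) + (-4/(r^2 - 1)^2) = -4/(r^2 - 1)^2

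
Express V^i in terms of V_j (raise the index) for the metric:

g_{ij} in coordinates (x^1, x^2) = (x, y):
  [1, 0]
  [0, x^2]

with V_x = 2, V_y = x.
Inverse metric (diagonal): g^{xx} = 1, g^{yy} = 1/x^2
V^i = g^{ij} V_j:
V^x = (1)(2) + (0)(x) = 2
V^y = (0)(2) + (1/x^2)(x) = 1/x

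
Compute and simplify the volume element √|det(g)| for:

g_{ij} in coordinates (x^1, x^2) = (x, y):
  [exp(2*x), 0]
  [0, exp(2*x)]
det(g) = exp(4*x)
√|det(g)| = exp(2*x)
Volume element: dV = exp(2*x) dx dy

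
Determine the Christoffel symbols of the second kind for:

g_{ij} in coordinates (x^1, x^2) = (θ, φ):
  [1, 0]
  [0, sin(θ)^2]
Using Γ^k_{ij} = (1/2) g^{km} (∂_i g_{mj} + ∂_j g_{mi} - ∂_m g_{ij}); the metric is diagonal, so only the m = k term contributes.
Non-zero symbols (using the symmetry Γ^k_{ij} = Γ^k_{ji}):
Γ^θ_{φ φ} = (1/2) g^{θθ} (∂_φ g_{θφ} + ∂_φ g_{θφ} - ∂_θ g_{φφ}) = (1/2)(1)((0) + (0) - (sin(2*θ))) = -sin(2*θ)/2
Γ^φ_{θ φ} = (1/2) g^{φφ} (∂_θ g_{φφ} + ∂_φ g_{φθ} - ∂_φ g_{θφ}) = (1/2)(1/sin(θ)^2)((sin(2*θ)) + (0) - (0)) = 1/tan(θ)
All other Christoffel symbols are zero.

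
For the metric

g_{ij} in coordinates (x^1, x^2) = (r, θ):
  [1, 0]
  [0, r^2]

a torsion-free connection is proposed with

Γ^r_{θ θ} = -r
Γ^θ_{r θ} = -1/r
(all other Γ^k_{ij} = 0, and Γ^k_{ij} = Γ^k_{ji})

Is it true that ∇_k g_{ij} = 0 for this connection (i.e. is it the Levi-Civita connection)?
Using ∇_k g_{ij} = ∂_k g_{ij} - Γ^m_{ki} g_{mj} - Γ^m_{kj} g_{im}:
∇_r g_{θθ} = (2*r) - (-r) - (-r) = 4*r ≠ 0
So the connection is not metric compatible (it is not the Levi-Civita connection).
No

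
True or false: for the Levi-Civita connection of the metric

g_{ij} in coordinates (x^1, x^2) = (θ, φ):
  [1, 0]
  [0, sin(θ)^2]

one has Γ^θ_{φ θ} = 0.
Γ^θ_{φ θ} = (1/2) g^{θθ} (∂_φ g_{θθ} + ∂_θ g_{θφ} - ∂_θ g_{φθ}) = (1/2)(1)((0) + (0) - (0)) = 0
This equals the proposed value 0.
True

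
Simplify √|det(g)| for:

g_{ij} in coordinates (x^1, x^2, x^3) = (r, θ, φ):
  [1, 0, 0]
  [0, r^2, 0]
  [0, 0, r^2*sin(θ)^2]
det(g) = r^4*sin(θ)^2
√|det(g)| = r^2*sin(θ) (taking 0 < θ < π so that |sin(θ)| = sin(θ))
Volume element: dV = r^2*sin(θ) dr dθ dφ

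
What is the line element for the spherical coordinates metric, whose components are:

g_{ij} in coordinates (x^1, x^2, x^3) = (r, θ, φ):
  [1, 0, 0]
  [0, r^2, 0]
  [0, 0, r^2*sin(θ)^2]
ds^2 = g_{ij} dx^i dx^j; only the non-zero components contribute.
ds^2 = dr^2 + r^2 dθ^2 + r^2*sin(θ)^2 dφ^2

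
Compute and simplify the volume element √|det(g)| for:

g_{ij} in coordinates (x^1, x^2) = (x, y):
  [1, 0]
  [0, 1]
det(g) = 1
√|det(g)| = 1
Volume element: dV = 1 dx dy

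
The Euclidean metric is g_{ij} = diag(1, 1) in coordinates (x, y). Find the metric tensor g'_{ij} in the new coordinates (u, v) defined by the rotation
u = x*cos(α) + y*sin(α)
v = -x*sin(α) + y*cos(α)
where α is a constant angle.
Invert the transformation: x = u*cos(α) - v*sin(α), y = u*sin(α) + v*cos(α)
g'_{ij} = (∂x^k/∂x'^i)(∂x^l/∂x'^j) g_{kl}; with g_{kl} = δ_{kl} this is Σ_k (∂x^k/∂x'^i)(∂x^k/∂x'^j).
Jacobian: ∂x/∂u = cos(α), ∂x/∂v = -sin(α), ∂y/∂u = sin(α), ∂y/∂v = cos(α)
g'_{uu} = (cos(α))(cos(α)) + (sin(α))(sin(α)) = 1
g'_{uv} = (cos(α))(-sin(α)) + (sin(α))(cos(α)) = 0
g'_{vv} = (-sin(α))(-sin(α)) + (cos(α))(cos(α)) = 1
g'_{ij} = diag(1, 1)
The Euclidean metric is invariant under rotations.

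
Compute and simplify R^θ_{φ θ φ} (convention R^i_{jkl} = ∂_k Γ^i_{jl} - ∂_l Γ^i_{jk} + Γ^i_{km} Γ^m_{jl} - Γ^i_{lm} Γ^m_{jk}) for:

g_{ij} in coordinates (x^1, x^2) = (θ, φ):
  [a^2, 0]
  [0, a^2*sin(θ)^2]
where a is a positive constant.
Non-zero Christoffel symbols (Γ^k_{ij} = Γ^k_{ji}):
Γ^θ_{φ φ} = -sin(2*θ)/2
Γ^φ_{θ φ} = 1/tan(θ)
R^θ_{φ θ φ} = ∂_θ Γ^θ_{φ φ} - ∂_φ Γ^θ_{φ θ} + Γ^θ_{θ m} Γ^m_{φ φ} - Γ^θ_{φ m} Γ^m_{φ θ}
  = (-cos(2*θ)) - (0) + (0) - (-cos(θ)^2) = sin(θ)^2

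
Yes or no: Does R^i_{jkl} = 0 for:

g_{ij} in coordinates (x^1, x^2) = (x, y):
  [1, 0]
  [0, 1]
All metric components are constant, so every Christoffel symbol vanishes and R^i_{jkl} = 0.
Yes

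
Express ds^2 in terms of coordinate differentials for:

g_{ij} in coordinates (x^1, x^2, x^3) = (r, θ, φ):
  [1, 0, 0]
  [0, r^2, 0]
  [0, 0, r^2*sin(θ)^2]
ds^2 = g_{ij} dx^i dx^j; only the non-zero components contribute.
ds^2 = dr^2 + r^2 dθ^2 + r^2*sin(θ)^2 dφ^2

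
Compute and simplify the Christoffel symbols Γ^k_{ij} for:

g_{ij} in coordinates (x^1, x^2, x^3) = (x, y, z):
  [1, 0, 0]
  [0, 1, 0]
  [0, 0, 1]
Using Γ^k_{ij} = (1/2) g^{km} (∂_i g_{mj} + ∂_j g_{mi} - ∂_m g_{ij}); the metric is diagonal, so only the m = k term contributes.
Every metric component is constant, so all ∂_m g_{ij} = 0 and every Christoffel symbol vanishes.
All Christoffel symbols are zero.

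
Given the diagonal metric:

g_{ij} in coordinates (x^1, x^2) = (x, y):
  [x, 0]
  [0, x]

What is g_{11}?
With x^1 = x, x^2 = y, g_{11} = g_{xx} is the row-1, column-1 entry of the matrix.
g_{11} = x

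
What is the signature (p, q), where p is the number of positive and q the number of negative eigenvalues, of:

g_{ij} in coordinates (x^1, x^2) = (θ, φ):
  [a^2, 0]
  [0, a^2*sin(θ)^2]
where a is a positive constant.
The metric is diagonal, so its eigenvalues are the diagonal entries: a^2, a^2*sin(θ)^2 (at a generic point, where coordinate-dependent entries are positive).
2 positive, 0 negative.
(2, 0) - Riemannian (positive definite)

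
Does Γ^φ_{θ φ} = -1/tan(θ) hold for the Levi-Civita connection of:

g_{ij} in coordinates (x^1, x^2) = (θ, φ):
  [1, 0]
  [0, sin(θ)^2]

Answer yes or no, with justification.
Γ^φ_{θ φ} = (1/2) g^{φφ} (∂_θ g_{φφ} + ∂_φ g_{φθ} - ∂_φ g_{θφ}) = (1/2)(1/sin(θ)^2)((sin(2*θ)) + (0) - (0)) = 1/tan(θ)
This differs from the proposed value -1/tan(θ).
No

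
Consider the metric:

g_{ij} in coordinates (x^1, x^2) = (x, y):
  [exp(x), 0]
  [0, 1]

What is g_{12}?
With x^1 = x, x^2 = y, g_{12} = g_{xy} is the row-1, column-2 entry of the matrix.
g_{12} = 0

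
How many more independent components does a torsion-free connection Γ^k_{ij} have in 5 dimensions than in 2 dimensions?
Independent components in n dimensions: n × n(n+1)/2 = n^2(n+1)/2.
5D: 5 × 15 = 75
2D: 2 × 3 = 6
Difference = 75 - 6 = 69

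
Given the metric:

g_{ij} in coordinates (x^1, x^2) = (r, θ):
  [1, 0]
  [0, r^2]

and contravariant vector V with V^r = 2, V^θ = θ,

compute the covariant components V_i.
V_i = g_{ij} V^j:
V_r = (1)(2) + (0)(θ) = 2
V_θ = (0)(2) + (r^2)(θ) = r^2*θ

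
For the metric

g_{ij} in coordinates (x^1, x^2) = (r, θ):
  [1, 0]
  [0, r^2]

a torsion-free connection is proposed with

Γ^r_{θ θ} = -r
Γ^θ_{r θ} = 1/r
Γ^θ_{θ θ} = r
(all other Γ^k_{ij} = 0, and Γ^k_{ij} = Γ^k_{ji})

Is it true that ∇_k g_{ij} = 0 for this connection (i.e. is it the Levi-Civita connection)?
Using ∇_k g_{ij} = ∂_k g_{ij} - Γ^m_{ki} g_{mj} - Γ^m_{kj} g_{im}:
∇_θ g_{θθ} = (0) - (r^3) - (r^3) = -2*r^3 ≠ 0
So the connection is not metric compatible (it is not the Levi-Civita connection).
No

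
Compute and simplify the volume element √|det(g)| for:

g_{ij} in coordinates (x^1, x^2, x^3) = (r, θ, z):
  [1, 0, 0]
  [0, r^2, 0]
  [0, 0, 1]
det(g) = r^2
√|det(g)| = r
Volume element: dV = r dr dθ dz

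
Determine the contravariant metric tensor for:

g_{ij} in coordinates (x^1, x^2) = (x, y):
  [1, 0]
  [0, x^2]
The metric is diagonal, so g^{ij} is diagonal with entries 1/g_{ii}: diag(1, 1/(x^2)).
g^{ij}:
  [1, 0]
  [0, 1/x^2]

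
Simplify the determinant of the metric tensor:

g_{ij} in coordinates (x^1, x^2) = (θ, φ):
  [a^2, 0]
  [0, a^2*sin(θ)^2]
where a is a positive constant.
For a 2×2 metric: det(g) = g_{11}·g_{22} - g_{12}·g_{21}
= (a^2)·(a^2*sin(θ)^2) - (0)·(0)
= a^4*sin(θ)^2 - 0
det(g) = a^4*sin(θ)^2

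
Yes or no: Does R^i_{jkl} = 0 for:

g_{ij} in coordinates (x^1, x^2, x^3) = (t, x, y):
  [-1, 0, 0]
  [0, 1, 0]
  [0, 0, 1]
All metric components are constant, so every Christoffel symbol vanishes and R^i_{jkl} = 0.
Yes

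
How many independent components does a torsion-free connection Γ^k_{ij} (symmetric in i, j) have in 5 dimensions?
Γ^k_{ij} has n choices for the upper index and n(n+1)/2 independent symmetric lower index pairs.
Total = 5 × 5×6/2 = 5 × 15 = 75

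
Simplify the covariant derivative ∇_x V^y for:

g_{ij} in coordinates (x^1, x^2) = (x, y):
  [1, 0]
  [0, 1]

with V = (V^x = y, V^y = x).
All Christoffel symbols are zero.
∇_x V^y = ∂_x V^y + Γ^y_{x j} V^j
  = (1) + (0)(y) + (0)(x)
  = 1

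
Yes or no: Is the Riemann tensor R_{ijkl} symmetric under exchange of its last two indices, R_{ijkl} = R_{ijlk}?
It is antisymmetric in the last pair: R_{ijkl} = -R_{ijlk}.
No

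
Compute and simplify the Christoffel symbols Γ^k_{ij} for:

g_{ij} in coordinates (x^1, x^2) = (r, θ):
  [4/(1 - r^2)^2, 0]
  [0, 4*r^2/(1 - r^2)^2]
Using Γ^k_{ij} = (1/2) g^{km} (∂_i g_{mj} + ∂_j g_{mi} - ∂_m g_{ij}); the metric is diagonal, so only the m = k term contributes.
Non-zero symbols (using the symmetry Γ^k_{ij} = Γ^k_{ji}):
Γ^r_{r r} = (1/2) g^{rr} (∂_r g_{rr} + ∂_r g_{rr} - ∂_r g_{rr}) = (1/2)((1 - r^2)^2/4)((16*r/(1 - r^2)^3) + (16*r/(1 - r^2)^3) - (16*r/(1 - r^2)^3)) = 2*r/(1 - r^2)
Γ^r_{θ θ} = (1/2) g^{rr} (∂_θ g_{rθ} + ∂_θ g_{rθ} - ∂_r g_{θθ}) = (1/2)((1 - r^2)^2/4)((0) + (0) - (-8*(r^3 + r)/(r^2 - 1)^3)) = (r^3 + r)/(r^2 - 1)
Γ^θ_{r θ} = (1/2) g^{θθ} (∂_r g_{θθ} + ∂_θ g_{θr} - ∂_θ g_{rθ}) = (1/2)((1 - r^2)^2/(4*r^2))((-8*(r^3 + r)/(r^2 - 1)^3) + (0) - (0)) = (-r^2 - 1)/(r^3 - r)
All other Christoffel symbols are zero.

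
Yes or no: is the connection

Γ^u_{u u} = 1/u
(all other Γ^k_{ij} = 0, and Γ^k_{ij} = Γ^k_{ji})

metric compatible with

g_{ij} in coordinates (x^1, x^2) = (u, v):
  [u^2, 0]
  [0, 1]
Using ∇_k g_{ij} = ∂_k g_{ij} - Γ^m_{ki} g_{mj} - Γ^m_{kj} g_{im}:
e.g. ∇_u g_{uu} = (2*u) - (u) - (u) = 0
Every component ∇_k g_{ij} vanishes: the connection is metric compatible.
Yes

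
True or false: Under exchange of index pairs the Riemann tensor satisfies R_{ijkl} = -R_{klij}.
The pair-exchange symmetry has a plus sign: R_{ijkl} = +R_{klij}.
False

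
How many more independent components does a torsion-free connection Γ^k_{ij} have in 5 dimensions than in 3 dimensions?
Independent components in n dimensions: n × n(n+1)/2 = n^2(n+1)/2.
5D: 5 × 15 = 75
3D: 3 × 6 = 18
Difference = 75 - 18 = 57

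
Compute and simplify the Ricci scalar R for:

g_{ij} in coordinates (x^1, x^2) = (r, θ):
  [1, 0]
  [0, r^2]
Non-zero Christoffel symbols (Γ^k_{ij} = Γ^k_{ji}):
Γ^r_{θ θ} = -r
Γ^θ_{r θ} = 1/r
Ricci tensor (R_{ij} = R^k_{ikj}): R_{rr} = 0, R_{rθ} = 0, R_{θθ} = 0
Inverse metric: g^{rr} = 1, g^{θθ} = 1/r^2
R = g^{ij} R_{ij} = (1)(0) + (1/r^2)(0) = 0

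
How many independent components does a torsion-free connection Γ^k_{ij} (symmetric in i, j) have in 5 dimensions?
Γ^k_{ij} has n choices for the upper index and n(n+1)/2 independent symmetric lower index pairs.
Total = 5 × 5×6/2 = 5 × 15 = 75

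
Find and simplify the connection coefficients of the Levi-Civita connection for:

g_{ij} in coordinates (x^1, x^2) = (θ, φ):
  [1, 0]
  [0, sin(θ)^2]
Using Γ^k_{ij} = (1/2) g^{km} (∂_i g_{mj} + ∂_j g_{mi} - ∂_m g_{ij}); the metric is diagonal, so only the m = k term contributes.
Non-zero symbols (using the symmetry Γ^k_{ij} = Γ^k_{ji}):
Γ^θ_{φ φ} = (1/2) g^{θθ} (∂_φ g_{θφ} + ∂_φ g_{θφ} - ∂_θ g_{φφ}) = (1/2)(1)((0) + (0) - (sin(2*θ))) = -sin(2*θ)/2
Γ^φ_{θ φ} = (1/2) g^{φφ} (∂_θ g_{φφ} + ∂_φ g_{φθ} - ∂_φ g_{θφ}) = (1/2)(1/sin(θ)^2)((sin(2*θ)) + (0) - (0)) = 1/tan(θ)
All other Christoffel symbols are zero.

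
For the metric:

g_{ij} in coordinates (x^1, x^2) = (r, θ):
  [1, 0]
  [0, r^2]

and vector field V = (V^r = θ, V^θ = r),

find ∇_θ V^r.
Non-zero Christoffel symbols:
Γ^r_{θ θ} = -r
Γ^θ_{r θ} = 1/r
∇_θ V^r = ∂_θ V^r + Γ^r_{θ j} V^j
  = (1) + (0)(θ) + (-r)(r)
  = 1 - r^2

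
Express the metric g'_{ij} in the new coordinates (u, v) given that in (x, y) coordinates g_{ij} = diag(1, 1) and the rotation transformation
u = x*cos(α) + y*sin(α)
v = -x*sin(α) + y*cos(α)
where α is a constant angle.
Invert the transformation: x = u*cos(α) - v*sin(α), y = u*sin(α) + v*cos(α)
g'_{ij} = (∂x^k/∂x'^i)(∂x^l/∂x'^j) g_{kl}; with g_{kl} = δ_{kl} this is Σ_k (∂x^k/∂x'^i)(∂x^k/∂x'^j).
Jacobian: ∂x/∂u = cos(α), ∂x/∂v = -sin(α), ∂y/∂u = sin(α), ∂y/∂v = cos(α)
g'_{uu} = (cos(α))(cos(α)) + (sin(α))(sin(α)) = 1
g'_{uv} = (cos(α))(-sin(α)) + (sin(α))(cos(α)) = 0
g'_{vv} = (-sin(α))(-sin(α)) + (cos(α))(cos(α)) = 1
g'_{ij} = diag(1, 1)
The Euclidean metric is invariant under rotations.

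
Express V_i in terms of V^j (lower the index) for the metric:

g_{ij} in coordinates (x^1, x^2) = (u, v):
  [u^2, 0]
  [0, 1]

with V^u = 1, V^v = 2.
V_i = g_{ij} V^j:
V_u = (u^2)(1) + (0)(2) = u^2
V_v = (0)(1) + (1)(2) = 2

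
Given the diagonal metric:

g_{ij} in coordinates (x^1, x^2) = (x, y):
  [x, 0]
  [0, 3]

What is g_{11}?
With x^1 = x, x^2 = y, g_{11} = g_{xx} is the row-1, column-1 entry of the matrix.
g_{11} = x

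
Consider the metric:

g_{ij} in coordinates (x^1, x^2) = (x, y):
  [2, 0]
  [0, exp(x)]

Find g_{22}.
With x^1 = x, x^2 = y, g_{22} = g_{yy} is the row-2, column-2 entry of the matrix.
g_{22} = exp(x)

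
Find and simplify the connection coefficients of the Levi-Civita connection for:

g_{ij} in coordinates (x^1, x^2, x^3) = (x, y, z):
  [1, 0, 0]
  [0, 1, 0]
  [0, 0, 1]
Using Γ^k_{ij} = (1/2) g^{km} (∂_i g_{mj} + ∂_j g_{mi} - ∂_m g_{ij}); the metric is diagonal, so only the m = k term contributes.
Every metric component is constant, so all ∂_m g_{ij} = 0 and every Christoffel symbol vanishes.
All Christoffel symbols are zero.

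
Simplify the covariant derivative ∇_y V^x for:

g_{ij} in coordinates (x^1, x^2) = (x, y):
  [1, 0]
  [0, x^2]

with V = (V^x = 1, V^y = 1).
Non-zero Christoffel symbols:
Γ^x_{y y} = -x
Γ^y_{x y} = 1/x
∇_y V^x = ∂_y V^x + Γ^x_{y j} V^j
  = (0) + (0)(1) + (-x)(1)
  = -x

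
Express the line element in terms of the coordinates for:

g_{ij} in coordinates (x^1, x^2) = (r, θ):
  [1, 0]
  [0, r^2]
ds^2 = g_{ij} dx^i dx^j; only the non-zero components contribute.
ds^2 = dr^2 + r^2 dθ^2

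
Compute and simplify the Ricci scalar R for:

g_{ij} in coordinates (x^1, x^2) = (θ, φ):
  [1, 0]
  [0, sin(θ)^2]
Non-zero Christoffel symbols (Γ^k_{ij} = Γ^k_{ji}):
Γ^θ_{φ φ} = -sin(2*θ)/2
Γ^φ_{θ φ} = 1/tan(θ)
Ricci tensor (R_{ij} = R^k_{ikj}): R_{θθ} = 1, R_{θφ} = 0, R_{φφ} = sin(θ)^2
Inverse metric: g^{θθ} = 1, g^{φφ} = 1/sin(θ)^2
R = g^{ij} R_{ij} = (1)(1) + (1/sin(θ)^2)(sin(θ)^2) = 2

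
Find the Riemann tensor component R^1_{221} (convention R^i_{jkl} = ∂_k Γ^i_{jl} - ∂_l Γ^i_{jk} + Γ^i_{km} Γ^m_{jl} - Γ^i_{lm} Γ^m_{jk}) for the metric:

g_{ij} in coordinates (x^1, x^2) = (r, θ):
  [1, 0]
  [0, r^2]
Non-zero Christoffel symbols (Γ^k_{ij} = Γ^k_{ji}):
Γ^r_{θ θ} = -r
Γ^θ_{r θ} = 1/r
R^r_{θ θ r} = ∂_θ Γ^r_{θ r} - ∂_r Γ^r_{θ θ} + Γ^r_{θ m} Γ^m_{θ r} - Γ^r_{r m} Γ^m_{θ θ}
  = (0) - (-1) + (-1) - (0) = 0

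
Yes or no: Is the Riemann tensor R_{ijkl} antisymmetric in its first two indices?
R_{ijkl} = -R_{jikl} (follows from metric compatibility).
Yes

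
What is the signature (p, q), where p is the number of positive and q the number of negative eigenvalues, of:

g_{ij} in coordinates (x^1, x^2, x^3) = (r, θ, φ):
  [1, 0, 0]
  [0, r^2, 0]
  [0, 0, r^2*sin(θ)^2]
The metric is diagonal, so its eigenvalues are the diagonal entries: 1, r^2, r^2*sin(θ)^2 (at a generic point, where coordinate-dependent entries are positive).
3 positive, 0 negative.
(3, 0) - Riemannian (positive definite)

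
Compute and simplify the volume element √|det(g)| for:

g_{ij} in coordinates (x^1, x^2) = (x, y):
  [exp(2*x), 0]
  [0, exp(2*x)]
det(g) = exp(4*x)
√|det(g)| = exp(2*x)
Volume element: dV = exp(2*x) dx dy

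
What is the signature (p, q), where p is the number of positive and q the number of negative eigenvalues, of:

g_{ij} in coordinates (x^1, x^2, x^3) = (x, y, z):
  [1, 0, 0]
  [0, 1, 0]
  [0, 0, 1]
The metric is diagonal, so its eigenvalues are the diagonal entries: 1, 1, 1 (at a generic point, where coordinate-dependent entries are positive).
3 positive, 0 negative.
(3, 0) - Riemannian (positive definite)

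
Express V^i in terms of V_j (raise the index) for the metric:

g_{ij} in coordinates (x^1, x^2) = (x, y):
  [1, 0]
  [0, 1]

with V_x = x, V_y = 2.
Inverse metric (diagonal): g^{xx} = 1, g^{yy} = 1
V^i = g^{ij} V_j:
V^x = (1)(x) + (0)(2) = x
V^y = (0)(x) + (1)(2) = 2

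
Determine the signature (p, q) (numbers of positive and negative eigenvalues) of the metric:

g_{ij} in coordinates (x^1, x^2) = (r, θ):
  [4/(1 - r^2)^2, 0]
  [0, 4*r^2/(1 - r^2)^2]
The metric is diagonal, so its eigenvalues are the diagonal entries: 4/(1 - r^2)^2, 4*r^2/(1 - r^2)^2 (at a generic point, where coordinate-dependent entries are positive).
2 positive, 0 negative.
(2, 0) - Riemannian (positive definite)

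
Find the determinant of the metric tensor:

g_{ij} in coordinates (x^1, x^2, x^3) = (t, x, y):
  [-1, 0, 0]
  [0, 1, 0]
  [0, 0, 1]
Diagonal metric: det(g) = g_{11}·g_{22}·g_{33}
= (-1)·(1)·(1)
det(g) = -1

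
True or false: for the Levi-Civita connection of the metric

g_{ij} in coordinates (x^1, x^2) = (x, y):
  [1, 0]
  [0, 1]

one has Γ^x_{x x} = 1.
Γ^x_{x x} = (1/2) g^{xx} (∂_x g_{xx} + ∂_x g_{xx} - ∂_x g_{xx}) = (1/2)(1)((0) + (0) - (0)) = 0
This differs from the proposed value 1.
False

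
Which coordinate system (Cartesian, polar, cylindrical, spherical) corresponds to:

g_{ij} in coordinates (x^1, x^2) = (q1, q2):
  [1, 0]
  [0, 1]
All components are constant and the metric is the identity, i.e. orthonormal rectilinear coordinates.
Cartesian (2D) coordinates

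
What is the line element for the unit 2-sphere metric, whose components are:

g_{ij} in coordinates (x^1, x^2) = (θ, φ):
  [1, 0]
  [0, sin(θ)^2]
ds^2 = g_{ij} dx^i dx^j; only the non-zero components contribute.
ds^2 = dθ^2 + sin(θ)^2 dφ^2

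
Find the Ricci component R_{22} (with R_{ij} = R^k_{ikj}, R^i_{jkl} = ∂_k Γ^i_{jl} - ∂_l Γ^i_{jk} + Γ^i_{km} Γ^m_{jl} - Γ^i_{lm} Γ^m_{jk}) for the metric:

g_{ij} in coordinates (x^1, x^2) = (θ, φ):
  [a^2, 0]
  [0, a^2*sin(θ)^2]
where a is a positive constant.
Non-zero Christoffel symbols (Γ^k_{ij} = Γ^k_{ji}):
Γ^θ_{φ φ} = -sin(2*θ)/2
Γ^φ_{θ φ} = 1/tan(θ)
R^θ_{φ θ φ} = ∂_θ Γ^θ_{φ φ} - ∂_φ Γ^θ_{φ θ} + Γ^θ_{θ m} Γ^m_{φ φ} - Γ^θ_{φ m} Γ^m_{φ θ}
  = (-cos(2*θ)) - (0) + (0) - (-cos(θ)^2) = sin(θ)^2
R^φ_{φ φ φ} = 0 (a repeated index in an antisymmetric pair)
R_{φφ} = R^θ_{φ θ φ} + R^φ_{φ φ φ} = (sin(θ)^2) + (0) = sin(θ)^2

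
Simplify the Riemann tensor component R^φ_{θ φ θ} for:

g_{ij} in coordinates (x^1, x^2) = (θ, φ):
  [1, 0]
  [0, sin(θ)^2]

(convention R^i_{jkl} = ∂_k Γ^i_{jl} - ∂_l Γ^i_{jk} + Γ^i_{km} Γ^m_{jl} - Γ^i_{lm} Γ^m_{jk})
Non-zero Christoffel symbols (Γ^k_{ij} = Γ^k_{ji}):
Γ^θ_{φ φ} = -sin(2*θ)/2
Γ^φ_{θ φ} = 1/tan(θ)
R^φ_{θ φ θ} = ∂_φ Γ^φ_{θ θ} - ∂_θ Γ^φ_{θ φ} + Γ^φ_{φ m} Γ^m_{θ θ} - Γ^φ_{θ m} Γ^m_{θ φ}
  = (0) - (-1/sin(θ)^2) + (0) - (1/tan(θ)^2) = 1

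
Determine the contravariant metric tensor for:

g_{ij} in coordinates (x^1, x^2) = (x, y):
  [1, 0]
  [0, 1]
The metric is diagonal, so g^{ij} is diagonal with entries 1/g_{ii}: diag(1, 1).
g^{ij}:
  [1, 0]
  [0, 1]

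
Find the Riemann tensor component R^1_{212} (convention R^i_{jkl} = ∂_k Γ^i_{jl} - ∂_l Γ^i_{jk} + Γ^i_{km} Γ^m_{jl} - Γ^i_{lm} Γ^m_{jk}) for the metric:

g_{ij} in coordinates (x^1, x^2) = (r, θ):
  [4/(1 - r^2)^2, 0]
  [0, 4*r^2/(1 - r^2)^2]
Non-zero Christoffel symbols (Γ^k_{ij} = Γ^k_{ji}):
Γ^r_{r r} = 2*r/(1 - r^2)
Γ^r_{θ θ} = (r^3 + r)/(r^2 - 1)
Γ^θ_{r θ} = (-r^2 - 1)/(r^3 - r)
R^r_{θ r θ} = ∂_r Γ^r_{θ θ} - ∂_θ Γ^r_{θ r} + Γ^r_{r m} Γ^m_{θ θ} - Γ^r_{θ m} Γ^m_{θ r}
  = ((r^4 - 4*r^2 - 1)/(r^2 - 1)^2) - (0) + (-2*r^2*(r^2 + 1)/(r^2 - 1)^2) - (-(r^2 + 1)^2/(r^2 - 1)^2) = -4*r^2/(r^2 - 1)^2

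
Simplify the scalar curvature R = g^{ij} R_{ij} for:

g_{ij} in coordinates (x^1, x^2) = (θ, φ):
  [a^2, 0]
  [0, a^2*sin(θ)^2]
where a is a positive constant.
Non-zero Christoffel symbols (Γ^k_{ij} = Γ^k_{ji}):
Γ^θ_{φ φ} = -sin(2*θ)/2
Γ^φ_{θ φ} = 1/tan(θ)
Ricci tensor (R_{ij} = R^k_{ikj}): R_{θθ} = 1, R_{θφ} = 0, R_{φφ} = sin(θ)^2
Inverse metric: g^{θθ} = 1/a^2, g^{φφ} = 1/(a^2*sin(θ)^2)
R = g^{ij} R_{ij} = (1/a^2)(1) + (1/(a^2*sin(θ)^2))(sin(θ)^2) = 2/a^2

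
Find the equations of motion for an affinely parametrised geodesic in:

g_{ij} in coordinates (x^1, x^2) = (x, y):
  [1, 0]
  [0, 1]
Geodesic equation: d^2x^k/dλ^2 + Γ^k_{ij} (dx^i/dλ)(dx^j/dλ) = 0.
All Christoffel symbols vanish, so the geodesics are straight lines:
d^2x/dλ^2 = 0
d^2y/dλ^2 = 0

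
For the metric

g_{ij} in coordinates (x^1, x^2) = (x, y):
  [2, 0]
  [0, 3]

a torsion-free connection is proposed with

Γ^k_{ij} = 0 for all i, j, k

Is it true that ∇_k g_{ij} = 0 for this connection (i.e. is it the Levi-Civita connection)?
Using ∇_k g_{ij} = ∂_k g_{ij} - Γ^m_{ki} g_{mj} - Γ^m_{kj} g_{im}:
e.g. ∇_x g_{xx} = (0) - (0) - (0) = 0
Every component ∇_k g_{ij} vanishes: the connection is metric compatible.
Yes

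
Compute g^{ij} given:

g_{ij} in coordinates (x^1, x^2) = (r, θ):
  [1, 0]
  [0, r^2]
The metric is diagonal, so g^{ij} is diagonal with entries 1/g_{ii}: diag(1, 1/(r^2)).
g^{ij}:
  [1, 0]
  [0, 1/r^2]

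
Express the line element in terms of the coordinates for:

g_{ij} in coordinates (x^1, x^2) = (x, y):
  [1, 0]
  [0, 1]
ds^2 = g_{ij} dx^i dx^j; only the non-zero components contribute.
ds^2 = dx^2 + dy^2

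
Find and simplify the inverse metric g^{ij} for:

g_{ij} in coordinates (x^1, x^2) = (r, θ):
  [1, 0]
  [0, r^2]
The metric is diagonal, so g^{ij} is diagonal with entries 1/g_{ii}: diag(1, 1/(r^2)).
g^{ij}:
  [1, 0]
  [0, 1/r^2]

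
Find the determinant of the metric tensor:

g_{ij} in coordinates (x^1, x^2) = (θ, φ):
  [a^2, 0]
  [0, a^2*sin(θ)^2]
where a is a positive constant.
For a 2×2 metric: det(g) = g_{11}·g_{22} - g_{12}·g_{21}
= (a^2)·(a^2*sin(θ)^2) - (0)·(0)
= a^4*sin(θ)^2 - 0
det(g) = a^4*sin(θ)^2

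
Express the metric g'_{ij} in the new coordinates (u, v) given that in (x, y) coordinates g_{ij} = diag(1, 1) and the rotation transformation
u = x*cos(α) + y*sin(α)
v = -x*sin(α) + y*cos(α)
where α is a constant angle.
Invert the transformation: x = u*cos(α) - v*sin(α), y = u*sin(α) + v*cos(α)
g'_{ij} = (∂x^k/∂x'^i)(∂x^l/∂x'^j) g_{kl}; with g_{kl} = δ_{kl} this is Σ_k (∂x^k/∂x'^i)(∂x^k/∂x'^j).
Jacobian: ∂x/∂u = cos(α), ∂x/∂v = -sin(α), ∂y/∂u = sin(α), ∂y/∂v = cos(α)
g'_{uu} = (cos(α))(cos(α)) + (sin(α))(sin(α)) = 1
g'_{uv} = (cos(α))(-sin(α)) + (sin(α))(cos(α)) = 0
g'_{vv} = (-sin(α))(-sin(α)) + (cos(α))(cos(α)) = 1
g'_{ij} = diag(1, 1)
The Euclidean metric is invariant under rotations.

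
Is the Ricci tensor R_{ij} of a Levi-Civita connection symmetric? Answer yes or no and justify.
R_{ij} = R^k_{ikj}; the pair symmetry R_{kilj} = R_{ljki} gives R_{ij} = R_{ji}.
Yes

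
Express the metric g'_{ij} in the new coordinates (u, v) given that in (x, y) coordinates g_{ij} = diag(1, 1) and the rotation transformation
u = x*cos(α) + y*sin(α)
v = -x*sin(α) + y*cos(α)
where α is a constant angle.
Invert the transformation: x = u*cos(α) - v*sin(α), y = u*sin(α) + v*cos(α)
g'_{ij} = (∂x^k/∂x'^i)(∂x^l/∂x'^j) g_{kl}; with g_{kl} = δ_{kl} this is Σ_k (∂x^k/∂x'^i)(∂x^k/∂x'^j).
Jacobian: ∂x/∂u = cos(α), ∂x/∂v = -sin(α), ∂y/∂u = sin(α), ∂y/∂v = cos(α)
g'_{uu} = (cos(α))(cos(α)) + (sin(α))(sin(α)) = 1
g'_{uv} = (cos(α))(-sin(α)) + (sin(α))(cos(α)) = 0
g'_{vv} = (-sin(α))(-sin(α)) + (cos(α))(cos(α)) = 1
g'_{ij} = diag(1, 1)
The Euclidean metric is invariant under rotations.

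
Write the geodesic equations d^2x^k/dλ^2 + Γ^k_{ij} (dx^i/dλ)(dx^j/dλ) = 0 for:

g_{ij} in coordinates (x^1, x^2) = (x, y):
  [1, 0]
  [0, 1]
Geodesic equation: d^2x^k/dλ^2 + Γ^k_{ij} (dx^i/dλ)(dx^j/dλ) = 0.
All Christoffel symbols vanish, so the geodesics are straight lines:
d^2x/dλ^2 = 0
d^2y/dλ^2 = 0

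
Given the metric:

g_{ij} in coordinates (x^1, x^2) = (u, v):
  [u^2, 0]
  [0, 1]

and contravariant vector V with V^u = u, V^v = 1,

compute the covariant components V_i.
V_i = g_{ij} V^j:
V_u = (u^2)(u) + (0)(1) = u^3
V_v = (0)(u) + (1)(1) = 1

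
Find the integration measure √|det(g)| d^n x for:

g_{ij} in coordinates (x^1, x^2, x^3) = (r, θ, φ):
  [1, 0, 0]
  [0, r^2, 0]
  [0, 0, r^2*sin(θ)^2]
det(g) = r^4*sin(θ)^2
√|det(g)| = r^2*sin(θ) (taking 0 < θ < π so that |sin(θ)| = sin(θ))
Volume element: dV = r^2*sin(θ) dr dθ dφ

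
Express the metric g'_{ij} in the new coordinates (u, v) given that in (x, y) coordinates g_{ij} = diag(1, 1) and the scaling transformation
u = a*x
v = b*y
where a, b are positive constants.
Invert the transformation: x = u/a, y = v/b
g'_{ij} = (∂x^k/∂x'^i)(∂x^l/∂x'^j) g_{kl}; with g_{kl} = δ_{kl} this is Σ_k (∂x^k/∂x'^i)(∂x^k/∂x'^j).
Jacobian: ∂x/∂u = 1/a, ∂x/∂v = 0, ∂y/∂u = 0, ∂y/∂v = 1/b
g'_{uu} = (1/a)(1/a) + (0)(0) = 1/a^2
g'_{uv} = (1/a)(0) + (0)(1/b) = 0
g'_{vv} = (0)(0) + (1/b)(1/b) = 1/b^2
g'_{ij} = diag(1/a^2, 1/b^2)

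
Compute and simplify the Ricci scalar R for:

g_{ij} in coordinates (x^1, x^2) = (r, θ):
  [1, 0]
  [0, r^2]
Non-zero Christoffel symbols (Γ^k_{ij} = Γ^k_{ji}):
Γ^r_{θ θ} = -r
Γ^θ_{r θ} = 1/r
Ricci tensor (R_{ij} = R^k_{ikj}): R_{rr} = 0, R_{rθ} = 0, R_{θθ} = 0
Inverse metric: g^{rr} = 1, g^{θθ} = 1/r^2
R = g^{ij} R_{ij} = (1)(0) + (1/r^2)(0) = 0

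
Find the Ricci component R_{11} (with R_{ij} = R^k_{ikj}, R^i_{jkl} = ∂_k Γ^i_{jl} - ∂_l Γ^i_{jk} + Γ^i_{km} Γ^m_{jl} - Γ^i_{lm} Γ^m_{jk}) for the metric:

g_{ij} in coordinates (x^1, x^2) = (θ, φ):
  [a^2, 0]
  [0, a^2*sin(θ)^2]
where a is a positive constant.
Non-zero Christoffel symbols (Γ^k_{ij} = Γ^k_{ji}):
Γ^θ_{φ φ} = -sin(2*θ)/2
Γ^φ_{θ φ} = 1/tan(θ)
R^θ_{θ θ θ} = 0 (a repeated index in an antisymmetric pair)
R^φ_{θ φ θ} = ∂_φ Γ^φ_{θ θ} - ∂_θ Γ^φ_{θ φ} + Γ^φ_{φ m} Γ^m_{θ θ} - Γ^φ_{θ m} Γ^m_{θ φ}
  = (0) - (-1/sin(θ)^2) + (0) - (1/tan(θ)^2) = 1
R_{θθ} = R^θ_{θ θ θ} + R^φ_{θ φ θ} = (0) + (1) = 1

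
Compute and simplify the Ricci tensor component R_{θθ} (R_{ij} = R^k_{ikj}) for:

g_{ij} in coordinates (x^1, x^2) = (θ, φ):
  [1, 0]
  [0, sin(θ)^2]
Non-zero Christoffel symbols (Γ^k_{ij} = Γ^k_{ji}):
Γ^θ_{φ φ} = -sin(2*θ)/2
Γ^φ_{θ φ} = 1/tan(θ)
R^θ_{θ θ θ} = 0 (a repeated index in an antisymmetric pair)
R^φ_{θ φ θ} = ∂_φ Γ^φ_{θ θ} - ∂_θ Γ^φ_{θ φ} + Γ^φ_{φ m} Γ^m_{θ θ} - Γ^φ_{θ m} Γ^m_{θ φ}
  = (0) - (-1/sin(θ)^2) + (0) - (1/tan(θ)^2) = 1
R_{θθ} = R^θ_{θ θ θ} + R^φ_{θ φ θ} = (0) + (1) = 1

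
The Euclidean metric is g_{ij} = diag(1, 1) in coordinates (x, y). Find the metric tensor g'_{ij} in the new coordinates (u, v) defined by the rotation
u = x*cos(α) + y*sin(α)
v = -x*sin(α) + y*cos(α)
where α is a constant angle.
Invert the transformation: x = u*cos(α) - v*sin(α), y = u*sin(α) + v*cos(α)
g'_{ij} = (∂x^k/∂x'^i)(∂x^l/∂x'^j) g_{kl}; with g_{kl} = δ_{kl} this is Σ_k (∂x^k/∂x'^i)(∂x^k/∂x'^j).
Jacobian: ∂x/∂u = cos(α), ∂x/∂v = -sin(α), ∂y/∂u = sin(α), ∂y/∂v = cos(α)
g'_{uu} = (cos(α))(cos(α)) + (sin(α))(sin(α)) = 1
g'_{uv} = (cos(α))(-sin(α)) + (sin(α))(cos(α)) = 0
g'_{vv} = (-sin(α))(-sin(α)) + (cos(α))(cos(α)) = 1
g'_{ij} = diag(1, 1)
The Euclidean metric is invariant under rotations.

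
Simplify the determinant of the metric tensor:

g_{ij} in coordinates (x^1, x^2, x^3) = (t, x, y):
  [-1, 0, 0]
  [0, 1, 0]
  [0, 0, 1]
Diagonal metric: det(g) = g_{11}·g_{22}·g_{33}
= (-1)·(1)·(1)
det(g) = -1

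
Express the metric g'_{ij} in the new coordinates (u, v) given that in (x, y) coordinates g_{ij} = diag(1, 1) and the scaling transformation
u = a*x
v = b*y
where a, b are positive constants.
Invert the transformation: x = u/a, y = v/b
g'_{ij} = (∂x^k/∂x'^i)(∂x^l/∂x'^j) g_{kl}; with g_{kl} = δ_{kl} this is Σ_k (∂x^k/∂x'^i)(∂x^k/∂x'^j).
Jacobian: ∂x/∂u = 1/a, ∂x/∂v = 0, ∂y/∂u = 0, ∂y/∂v = 1/b
g'_{uu} = (1/a)(1/a) + (0)(0) = 1/a^2
g'_{uv} = (1/a)(0) + (0)(1/b) = 0
g'_{vv} = (0)(0) + (1/b)(1/b) = 1/b^2
g'_{ij} = diag(1/a^2, 1/b^2)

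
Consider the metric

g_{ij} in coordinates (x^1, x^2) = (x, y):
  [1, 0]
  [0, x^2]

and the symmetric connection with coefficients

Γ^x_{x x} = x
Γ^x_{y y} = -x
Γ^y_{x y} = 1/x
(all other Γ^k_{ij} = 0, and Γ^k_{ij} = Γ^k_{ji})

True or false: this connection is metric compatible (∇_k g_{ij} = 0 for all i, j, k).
Using ∇_k g_{ij} = ∂_k g_{ij} - Γ^m_{ki} g_{mj} - Γ^m_{kj} g_{im}:
∇_x g_{xx} = (0) - (x) - (x) = -2*x ≠ 0
So the connection is not metric compatible (it is not the Levi-Civita connection).
False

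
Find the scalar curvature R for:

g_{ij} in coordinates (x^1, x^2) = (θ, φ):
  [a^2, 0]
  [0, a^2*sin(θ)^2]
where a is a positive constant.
Non-zero Christoffel symbols (Γ^k_{ij} = Γ^k_{ji}):
Γ^θ_{φ φ} = -sin(2*θ)/2
Γ^φ_{θ φ} = 1/tan(θ)
Ricci tensor (R_{ij} = R^k_{ikj}): R_{θθ} = 1, R_{θφ} = 0, R_{φφ} = sin(θ)^2
Inverse metric: g^{θθ} = 1/a^2, g^{φφ} = 1/(a^2*sin(θ)^2)
R = g^{ij} R_{ij} = (1/a^2)(1) + (1/(a^2*sin(θ)^2))(sin(θ)^2) = 2/a^2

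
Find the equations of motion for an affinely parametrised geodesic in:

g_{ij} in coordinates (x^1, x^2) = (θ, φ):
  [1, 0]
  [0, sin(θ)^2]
Geodesic equation: d^2x^k/dλ^2 + Γ^k_{ij} (dx^i/dλ)(dx^j/dλ) = 0.
Non-zero Christoffel symbols:
Γ^θ_{φ φ} = -sin(2*θ)/2
Γ^φ_{θ φ} = 1/tan(θ)
Substituting (the symmetric pair Γ^k_{ij}, Γ^k_{ji} combines into a factor 2):
d^2θ/dλ^2 - (sin(2*θ)/2) (dφ/dλ)^2 = 0
d^2φ/dλ^2 + (2/tan(θ)) (dθ/dλ)(dφ/dλ) = 0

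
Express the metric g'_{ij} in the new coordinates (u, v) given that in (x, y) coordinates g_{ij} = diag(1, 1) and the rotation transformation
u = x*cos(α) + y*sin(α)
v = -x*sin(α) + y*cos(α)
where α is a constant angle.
Invert the transformation: x = u*cos(α) - v*sin(α), y = u*sin(α) + v*cos(α)
g'_{ij} = (∂x^k/∂x'^i)(∂x^l/∂x'^j) g_{kl}; with g_{kl} = δ_{kl} this is Σ_k (∂x^k/∂x'^i)(∂x^k/∂x'^j).
Jacobian: ∂x/∂u = cos(α), ∂x/∂v = -sin(α), ∂y/∂u = sin(α), ∂y/∂v = cos(α)
g'_{uu} = (cos(α))(cos(α)) + (sin(α))(sin(α)) = 1
g'_{uv} = (cos(α))(-sin(α)) + (sin(α))(cos(α)) = 0
g'_{vv} = (-sin(α))(-sin(α)) + (cos(α))(cos(α)) = 1
g'_{ij} = diag(1, 1)
The Euclidean metric is invariant under rotations.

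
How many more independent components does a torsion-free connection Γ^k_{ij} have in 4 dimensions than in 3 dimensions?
Independent components in n dimensions: n × n(n+1)/2 = n^2(n+1)/2.
4D: 4 × 10 = 40
3D: 3 × 6 = 18
Difference = 40 - 18 = 22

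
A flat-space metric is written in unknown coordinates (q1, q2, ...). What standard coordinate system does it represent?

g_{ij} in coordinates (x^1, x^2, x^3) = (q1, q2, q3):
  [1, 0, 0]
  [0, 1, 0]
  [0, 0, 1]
All components are constant and the metric is the identity, i.e. orthonormal rectilinear coordinates.
Cartesian (3D) coordinates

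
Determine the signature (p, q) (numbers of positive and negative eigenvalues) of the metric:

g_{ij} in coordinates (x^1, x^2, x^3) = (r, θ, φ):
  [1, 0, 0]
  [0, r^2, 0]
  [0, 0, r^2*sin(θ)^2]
The metric is diagonal, so its eigenvalues are the diagonal entries: 1, r^2, r^2*sin(θ)^2 (at a generic point, where coordinate-dependent entries are positive).
3 positive, 0 negative.
(3, 0) - Riemannian (positive definite)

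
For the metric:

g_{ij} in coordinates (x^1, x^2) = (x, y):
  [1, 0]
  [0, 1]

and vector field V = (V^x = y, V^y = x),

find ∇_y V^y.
All Christoffel symbols are zero.
∇_y V^y = ∂_y V^y + Γ^y_{y j} V^j
  = (0) + (0)(y) + (0)(x)
  = 0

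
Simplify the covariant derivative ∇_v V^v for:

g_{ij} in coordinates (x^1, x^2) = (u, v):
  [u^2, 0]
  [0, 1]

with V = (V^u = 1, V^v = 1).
Non-zero Christoffel symbols:
Γ^u_{u u} = 1/u
∇_v V^v = ∂_v V^v + Γ^v_{v j} V^j
  = (0) + (0)(1) + (0)(1)
  = 0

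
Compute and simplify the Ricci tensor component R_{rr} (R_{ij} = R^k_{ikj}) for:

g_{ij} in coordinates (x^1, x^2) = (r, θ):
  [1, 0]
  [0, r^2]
Non-zero Christoffel symbols (Γ^k_{ij} = Γ^k_{ji}):
Γ^r_{θ θ} = -r
Γ^θ_{r θ} = 1/r
R^r_{r r r} = 0 (a repeated index in an antisymmetric pair)
R^θ_{r θ r} = ∂_θ Γ^θ_{r r} - ∂_r Γ^θ_{r θ} + Γ^θ_{θ m} Γ^m_{r r} - Γ^θ_{r m} Γ^m_{r θ}
  = (0) - (-1/r^2) + (0) - (1/r^2) = 0
R_{rr} = R^r_{r r r} + R^θ_{r θ r} = (0) + (0) = 0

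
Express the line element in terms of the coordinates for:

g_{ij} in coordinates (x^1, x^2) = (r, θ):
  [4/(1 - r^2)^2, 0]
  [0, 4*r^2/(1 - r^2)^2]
ds^2 = g_{ij} dx^i dx^j; only the non-zero components contribute.
ds^2 = (4/(1 - r^2)^2) dr^2 + (4*r^2/(1 - r^2)^2) dθ^2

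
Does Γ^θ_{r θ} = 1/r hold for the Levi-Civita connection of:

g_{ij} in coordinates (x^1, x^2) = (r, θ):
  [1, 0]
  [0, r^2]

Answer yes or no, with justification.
Γ^θ_{r θ} = (1/2) g^{θθ} (∂_r g_{θθ} + ∂_θ g_{θr} - ∂_θ g_{rθ}) = (1/2)(1/r^2)((2*r) + (0) - (0)) = 1/r
This equals the proposed value 1/r.
Yes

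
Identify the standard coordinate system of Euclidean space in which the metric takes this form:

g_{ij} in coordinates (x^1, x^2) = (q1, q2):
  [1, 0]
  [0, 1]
All components are constant and the metric is the identity, i.e. orthonormal rectilinear coordinates.
Cartesian (2D) coordinates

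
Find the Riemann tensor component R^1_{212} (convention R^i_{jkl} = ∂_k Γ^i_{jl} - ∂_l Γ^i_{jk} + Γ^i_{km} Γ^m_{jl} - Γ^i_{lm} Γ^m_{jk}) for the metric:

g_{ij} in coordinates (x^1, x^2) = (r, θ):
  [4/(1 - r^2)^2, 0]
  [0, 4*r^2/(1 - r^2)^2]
Non-zero Christoffel symbols (Γ^k_{ij} = Γ^k_{ji}):
Γ^r_{r r} = 2*r/(1 - r^2)
Γ^r_{θ θ} = (r^3 + r)/(r^2 - 1)
Γ^θ_{r θ} = (-r^2 - 1)/(r^3 - r)
R^r_{θ r θ} = ∂_r Γ^r_{θ θ} - ∂_θ Γ^r_{θ r} + Γ^r_{r m} Γ^m_{θ θ} - Γ^r_{θ m} Γ^m_{θ r}
  = ((r^4 - 4*r^2 - 1)/(r^2 - 1)^2) - (0) + (-2*r^2*(r^2 + 1)/(r^2 - 1)^2) - (-(r^2 + 1)^2/(r^2 - 1)^2) = -4*r^2/(r^2 - 1)^2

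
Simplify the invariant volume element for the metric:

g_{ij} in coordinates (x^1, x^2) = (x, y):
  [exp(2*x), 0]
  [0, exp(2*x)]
det(g) = exp(4*x)
√|det(g)| = exp(2*x)
Volume element: dV = exp(2*x) dx dy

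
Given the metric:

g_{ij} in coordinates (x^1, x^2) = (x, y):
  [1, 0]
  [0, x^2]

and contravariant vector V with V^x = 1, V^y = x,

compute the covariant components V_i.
V_i = g_{ij} V^j:
V_x = (1)(1) + (0)(x) = 1
V_y = (0)(1) + (x^2)(x) = x^3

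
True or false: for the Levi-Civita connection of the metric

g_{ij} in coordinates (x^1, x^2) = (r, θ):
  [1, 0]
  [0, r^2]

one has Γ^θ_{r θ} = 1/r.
Γ^θ_{r θ} = (1/2) g^{θθ} (∂_r g_{θθ} + ∂_θ g_{θr} - ∂_θ g_{rθ}) = (1/2)(1/r^2)((2*r) + (0) - (0)) = 1/r
This equals the proposed value 1/r.
True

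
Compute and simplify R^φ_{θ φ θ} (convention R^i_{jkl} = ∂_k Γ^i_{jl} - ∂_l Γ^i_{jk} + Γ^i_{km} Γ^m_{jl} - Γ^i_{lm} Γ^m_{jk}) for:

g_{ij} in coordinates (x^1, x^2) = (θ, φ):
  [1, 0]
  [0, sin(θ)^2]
Non-zero Christoffel symbols (Γ^k_{ij} = Γ^k_{ji}):
Γ^θ_{φ φ} = -sin(2*θ)/2
Γ^φ_{θ φ} = 1/tan(θ)
R^φ_{θ φ θ} = ∂_φ Γ^φ_{θ θ} - ∂_θ Γ^φ_{θ φ} + Γ^φ_{φ m} Γ^m_{θ θ} - Γ^φ_{θ m} Γ^m_{θ φ}
  = (0) - (-1/sin(θ)^2) + (0) - (1/tan(θ)^2) = 1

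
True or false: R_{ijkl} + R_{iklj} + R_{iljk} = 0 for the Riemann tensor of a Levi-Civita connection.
This is the first (algebraic) Bianchi identity.
True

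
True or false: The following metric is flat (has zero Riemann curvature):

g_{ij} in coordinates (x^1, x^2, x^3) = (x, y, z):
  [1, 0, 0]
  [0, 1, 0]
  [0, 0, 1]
All metric components are constant, so every Christoffel symbol vanishes and R^i_{jkl} = 0.
True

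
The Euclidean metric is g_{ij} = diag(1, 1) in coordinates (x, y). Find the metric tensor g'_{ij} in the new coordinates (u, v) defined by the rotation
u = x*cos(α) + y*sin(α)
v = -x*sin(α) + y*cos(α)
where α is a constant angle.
Invert the transformation: x = u*cos(α) - v*sin(α), y = u*sin(α) + v*cos(α)
g'_{ij} = (∂x^k/∂x'^i)(∂x^l/∂x'^j) g_{kl}; with g_{kl} = δ_{kl} this is Σ_k (∂x^k/∂x'^i)(∂x^k/∂x'^j).
Jacobian: ∂x/∂u = cos(α), ∂x/∂v = -sin(α), ∂y/∂u = sin(α), ∂y/∂v = cos(α)
g'_{uu} = (cos(α))(cos(α)) + (sin(α))(sin(α)) = 1
g'_{uv} = (cos(α))(-sin(α)) + (sin(α))(cos(α)) = 0
g'_{vv} = (-sin(α))(-sin(α)) + (cos(α))(cos(α)) = 1
g'_{ij} = diag(1, 1)
The Euclidean metric is invariant under rotations.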